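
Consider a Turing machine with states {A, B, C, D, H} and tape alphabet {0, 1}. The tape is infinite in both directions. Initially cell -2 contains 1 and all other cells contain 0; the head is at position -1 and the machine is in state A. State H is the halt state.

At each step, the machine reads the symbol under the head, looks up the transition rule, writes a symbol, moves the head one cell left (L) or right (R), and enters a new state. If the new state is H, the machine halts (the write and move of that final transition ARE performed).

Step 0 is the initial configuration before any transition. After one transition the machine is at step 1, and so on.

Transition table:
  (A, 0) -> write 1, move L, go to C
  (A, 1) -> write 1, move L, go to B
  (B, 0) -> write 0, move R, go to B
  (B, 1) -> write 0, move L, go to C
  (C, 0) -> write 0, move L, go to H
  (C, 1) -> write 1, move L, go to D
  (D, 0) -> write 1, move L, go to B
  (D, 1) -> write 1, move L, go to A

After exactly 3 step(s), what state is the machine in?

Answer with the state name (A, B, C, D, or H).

Answer: B

Derivation:
Step 1: in state A at pos -1, read 0 -> (A,0)->write 1,move L,goto C. Now: state=C, head=-2, tape[-3..0]=0110 (head:  ^)
Step 2: in state C at pos -2, read 1 -> (C,1)->write 1,move L,goto D. Now: state=D, head=-3, tape[-4..0]=00110 (head:  ^)
Step 3: in state D at pos -3, read 0 -> (D,0)->write 1,move L,goto B. Now: state=B, head=-4, tape[-5..0]=001110 (head:  ^)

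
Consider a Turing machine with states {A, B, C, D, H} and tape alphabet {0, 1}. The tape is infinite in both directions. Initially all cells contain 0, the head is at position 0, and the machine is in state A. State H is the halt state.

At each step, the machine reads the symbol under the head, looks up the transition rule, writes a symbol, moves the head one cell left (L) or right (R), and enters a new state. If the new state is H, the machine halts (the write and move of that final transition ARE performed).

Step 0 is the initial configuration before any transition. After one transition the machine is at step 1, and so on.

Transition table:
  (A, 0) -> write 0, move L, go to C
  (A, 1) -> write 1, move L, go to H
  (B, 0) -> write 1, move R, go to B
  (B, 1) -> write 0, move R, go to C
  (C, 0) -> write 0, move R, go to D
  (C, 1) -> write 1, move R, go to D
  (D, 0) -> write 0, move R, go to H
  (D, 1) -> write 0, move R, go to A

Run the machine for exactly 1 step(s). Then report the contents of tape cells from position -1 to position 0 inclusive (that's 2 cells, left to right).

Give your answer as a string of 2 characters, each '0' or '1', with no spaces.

Step 1: in state A at pos 0, read 0 -> (A,0)->write 0,move L,goto C. Now: state=C, head=-1, tape[-2..1]=0000 (head:  ^)

Answer: 00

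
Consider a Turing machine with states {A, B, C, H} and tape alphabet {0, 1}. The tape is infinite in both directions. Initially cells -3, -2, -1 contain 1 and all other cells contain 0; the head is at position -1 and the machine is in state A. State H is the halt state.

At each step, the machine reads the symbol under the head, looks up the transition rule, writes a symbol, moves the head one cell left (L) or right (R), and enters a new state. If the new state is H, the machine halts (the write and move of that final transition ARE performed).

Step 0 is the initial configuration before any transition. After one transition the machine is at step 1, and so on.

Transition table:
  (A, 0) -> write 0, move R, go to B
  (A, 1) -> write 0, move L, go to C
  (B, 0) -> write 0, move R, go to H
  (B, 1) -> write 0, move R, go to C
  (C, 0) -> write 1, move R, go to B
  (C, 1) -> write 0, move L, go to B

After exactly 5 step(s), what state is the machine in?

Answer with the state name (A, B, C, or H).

Step 1: in state A at pos -1, read 1 -> (A,1)->write 0,move L,goto C. Now: state=C, head=-2, tape[-4..0]=01100 (head:   ^)
Step 2: in state C at pos -2, read 1 -> (C,1)->write 0,move L,goto B. Now: state=B, head=-3, tape[-4..0]=01000 (head:  ^)
Step 3: in state B at pos -3, read 1 -> (B,1)->write 0,move R,goto C. Now: state=C, head=-2, tape[-4..0]=00000 (head:   ^)
Step 4: in state C at pos -2, read 0 -> (C,0)->write 1,move R,goto B. Now: state=B, head=-1, tape[-4..0]=00100 (head:    ^)
Step 5: in state B at pos -1, read 0 -> (B,0)->write 0,move R,goto H. Now: state=H, head=0, tape[-4..1]=001000 (head:     ^)

Answer: H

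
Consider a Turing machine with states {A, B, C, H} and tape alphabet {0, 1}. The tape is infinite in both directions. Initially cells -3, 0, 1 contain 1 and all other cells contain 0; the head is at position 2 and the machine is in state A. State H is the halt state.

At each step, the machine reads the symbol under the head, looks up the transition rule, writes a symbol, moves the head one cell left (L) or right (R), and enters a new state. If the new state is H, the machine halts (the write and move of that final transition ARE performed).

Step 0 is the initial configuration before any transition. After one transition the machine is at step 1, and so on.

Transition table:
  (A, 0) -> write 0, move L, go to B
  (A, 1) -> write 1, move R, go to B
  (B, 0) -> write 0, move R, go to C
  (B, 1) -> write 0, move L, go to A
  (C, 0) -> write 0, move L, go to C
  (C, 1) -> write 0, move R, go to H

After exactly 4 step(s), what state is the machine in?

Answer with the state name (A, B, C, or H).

Step 1: in state A at pos 2, read 0 -> (A,0)->write 0,move L,goto B. Now: state=B, head=1, tape[-4..3]=01001100 (head:      ^)
Step 2: in state B at pos 1, read 1 -> (B,1)->write 0,move L,goto A. Now: state=A, head=0, tape[-4..3]=01001000 (head:     ^)
Step 3: in state A at pos 0, read 1 -> (A,1)->write 1,move R,goto B. Now: state=B, head=1, tape[-4..3]=01001000 (head:      ^)
Step 4: in state B at pos 1, read 0 -> (B,0)->write 0,move R,goto C. Now: state=C, head=2, tape[-4..3]=01001000 (head:       ^)

Answer: C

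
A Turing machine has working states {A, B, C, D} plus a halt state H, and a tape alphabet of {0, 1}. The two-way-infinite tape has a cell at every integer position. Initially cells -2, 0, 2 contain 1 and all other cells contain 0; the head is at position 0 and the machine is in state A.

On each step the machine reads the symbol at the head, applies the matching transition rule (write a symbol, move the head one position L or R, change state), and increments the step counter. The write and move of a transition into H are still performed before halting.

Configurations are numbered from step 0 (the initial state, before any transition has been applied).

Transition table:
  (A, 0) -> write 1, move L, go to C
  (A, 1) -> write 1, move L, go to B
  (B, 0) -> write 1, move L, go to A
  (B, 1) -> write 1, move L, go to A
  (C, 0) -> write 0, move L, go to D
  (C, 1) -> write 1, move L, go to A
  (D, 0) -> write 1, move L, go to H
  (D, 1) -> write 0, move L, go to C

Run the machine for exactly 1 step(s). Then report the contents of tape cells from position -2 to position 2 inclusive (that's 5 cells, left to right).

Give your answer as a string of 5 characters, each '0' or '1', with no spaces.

Answer: 10101

Derivation:
Step 1: in state A at pos 0, read 1 -> (A,1)->write 1,move L,goto B. Now: state=B, head=-1, tape[-3..3]=0101010 (head:   ^)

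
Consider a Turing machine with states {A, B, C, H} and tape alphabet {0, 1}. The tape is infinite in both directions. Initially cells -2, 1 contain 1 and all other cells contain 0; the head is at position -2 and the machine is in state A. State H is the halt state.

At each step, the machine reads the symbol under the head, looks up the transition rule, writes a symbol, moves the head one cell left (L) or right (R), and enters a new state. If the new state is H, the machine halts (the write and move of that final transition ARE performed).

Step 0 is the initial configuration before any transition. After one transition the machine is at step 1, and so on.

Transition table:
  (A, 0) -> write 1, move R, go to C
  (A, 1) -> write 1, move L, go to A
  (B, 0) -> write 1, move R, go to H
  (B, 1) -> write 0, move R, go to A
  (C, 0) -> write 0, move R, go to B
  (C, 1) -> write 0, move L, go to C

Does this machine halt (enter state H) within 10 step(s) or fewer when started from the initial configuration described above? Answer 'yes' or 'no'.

Answer: yes

Derivation:
Step 1: in state A at pos -2, read 1 -> (A,1)->write 1,move L,goto A. Now: state=A, head=-3, tape[-4..2]=0010010 (head:  ^)
Step 2: in state A at pos -3, read 0 -> (A,0)->write 1,move R,goto C. Now: state=C, head=-2, tape[-4..2]=0110010 (head:   ^)
Step 3: in state C at pos -2, read 1 -> (C,1)->write 0,move L,goto C. Now: state=C, head=-3, tape[-4..2]=0100010 (head:  ^)
Step 4: in state C at pos -3, read 1 -> (C,1)->write 0,move L,goto C. Now: state=C, head=-4, tape[-5..2]=00000010 (head:  ^)
Step 5: in state C at pos -4, read 0 -> (C,0)->write 0,move R,goto B. Now: state=B, head=-3, tape[-5..2]=00000010 (head:   ^)
Step 6: in state B at pos -3, read 0 -> (B,0)->write 1,move R,goto H. Now: state=H, head=-2, tape[-5..2]=00100010 (head:    ^)
State H reached at step 6; 6 <= 10 -> yes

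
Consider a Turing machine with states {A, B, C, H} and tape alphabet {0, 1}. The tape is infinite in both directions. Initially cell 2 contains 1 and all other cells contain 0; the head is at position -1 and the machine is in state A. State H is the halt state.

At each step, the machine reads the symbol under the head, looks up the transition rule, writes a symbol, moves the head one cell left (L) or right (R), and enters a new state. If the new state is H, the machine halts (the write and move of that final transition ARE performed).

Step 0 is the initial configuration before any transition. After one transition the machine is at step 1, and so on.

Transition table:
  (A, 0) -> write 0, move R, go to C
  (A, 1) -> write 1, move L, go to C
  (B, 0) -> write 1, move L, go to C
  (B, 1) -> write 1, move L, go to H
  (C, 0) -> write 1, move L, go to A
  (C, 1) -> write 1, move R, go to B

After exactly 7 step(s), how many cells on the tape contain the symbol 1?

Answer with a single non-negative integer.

Step 1: in state A at pos -1, read 0 -> (A,0)->write 0,move R,goto C. Now: state=C, head=0, tape[-2..3]=000010 (head:   ^)
Step 2: in state C at pos 0, read 0 -> (C,0)->write 1,move L,goto A. Now: state=A, head=-1, tape[-2..3]=001010 (head:  ^)
Step 3: in state A at pos -1, read 0 -> (A,0)->write 0,move R,goto C. Now: state=C, head=0, tape[-2..3]=001010 (head:   ^)
Step 4: in state C at pos 0, read 1 -> (C,1)->write 1,move R,goto B. Now: state=B, head=1, tape[-2..3]=001010 (head:    ^)
Step 5: in state B at pos 1, read 0 -> (B,0)->write 1,move L,goto C. Now: state=C, head=0, tape[-2..3]=001110 (head:   ^)
Step 6: in state C at pos 0, read 1 -> (C,1)->write 1,move R,goto B. Now: state=B, head=1, tape[-2..3]=001110 (head:    ^)
Step 7: in state B at pos 1, read 1 -> (B,1)->write 1,move L,goto H. Now: state=H, head=0, tape[-2..3]=001110 (head:   ^)
Cells containing 1 after step 7: {0, 1, 2} -> 3 cell(s)

Answer: 3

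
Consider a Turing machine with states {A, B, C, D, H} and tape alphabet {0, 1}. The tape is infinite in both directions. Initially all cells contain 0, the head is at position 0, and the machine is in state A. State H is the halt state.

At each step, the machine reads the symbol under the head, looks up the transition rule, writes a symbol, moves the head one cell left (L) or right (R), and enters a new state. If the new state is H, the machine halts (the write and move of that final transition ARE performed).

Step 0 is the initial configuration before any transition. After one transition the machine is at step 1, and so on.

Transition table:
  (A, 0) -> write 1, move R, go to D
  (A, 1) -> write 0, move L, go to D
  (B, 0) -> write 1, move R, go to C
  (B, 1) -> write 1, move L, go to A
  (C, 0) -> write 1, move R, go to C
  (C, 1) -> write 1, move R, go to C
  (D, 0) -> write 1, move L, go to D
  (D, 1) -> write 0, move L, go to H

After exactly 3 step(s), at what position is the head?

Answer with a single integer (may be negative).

Answer: -1

Derivation:
Step 1: in state A at pos 0, read 0 -> (A,0)->write 1,move R,goto D. Now: state=D, head=1, tape[-1..2]=0100 (head:   ^)
Step 2: in state D at pos 1, read 0 -> (D,0)->write 1,move L,goto D. Now: state=D, head=0, tape[-1..2]=0110 (head:  ^)
Step 3: in state D at pos 0, read 1 -> (D,1)->write 0,move L,goto H. Now: state=H, head=-1, tape[-2..2]=00010 (head:  ^)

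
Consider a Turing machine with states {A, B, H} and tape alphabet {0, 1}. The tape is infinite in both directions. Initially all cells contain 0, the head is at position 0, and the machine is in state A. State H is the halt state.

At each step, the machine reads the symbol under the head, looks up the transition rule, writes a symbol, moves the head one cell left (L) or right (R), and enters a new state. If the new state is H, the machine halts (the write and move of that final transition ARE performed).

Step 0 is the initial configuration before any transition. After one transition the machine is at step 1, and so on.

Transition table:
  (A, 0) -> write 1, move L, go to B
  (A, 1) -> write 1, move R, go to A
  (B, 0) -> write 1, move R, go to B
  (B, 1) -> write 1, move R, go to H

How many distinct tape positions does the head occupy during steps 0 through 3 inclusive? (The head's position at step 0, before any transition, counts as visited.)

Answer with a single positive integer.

Step 1: in state A at pos 0, read 0 -> (A,0)->write 1,move L,goto B. Now: state=B, head=-1, tape[-2..1]=0010 (head:  ^)
Step 2: in state B at pos -1, read 0 -> (B,0)->write 1,move R,goto B. Now: state=B, head=0, tape[-2..1]=0110 (head:   ^)
Step 3: in state B at pos 0, read 1 -> (B,1)->write 1,move R,goto H. Now: state=H, head=1, tape[-2..2]=01100 (head:    ^)
Head positions at steps 0..3: starting at 0, distinct positions visited = {-1, 0, 1} -> 3 position(s)

Answer: 3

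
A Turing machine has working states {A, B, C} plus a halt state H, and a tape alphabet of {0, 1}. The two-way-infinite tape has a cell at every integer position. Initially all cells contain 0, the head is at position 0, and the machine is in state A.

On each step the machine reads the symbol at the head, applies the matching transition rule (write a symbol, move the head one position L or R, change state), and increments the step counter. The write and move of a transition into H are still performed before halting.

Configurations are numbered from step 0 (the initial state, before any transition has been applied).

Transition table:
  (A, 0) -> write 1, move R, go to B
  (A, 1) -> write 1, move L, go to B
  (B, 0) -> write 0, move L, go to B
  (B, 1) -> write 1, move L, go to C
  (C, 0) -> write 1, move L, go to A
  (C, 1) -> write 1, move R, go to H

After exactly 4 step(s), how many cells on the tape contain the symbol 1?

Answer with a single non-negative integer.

Answer: 2

Derivation:
Step 1: in state A at pos 0, read 0 -> (A,0)->write 1,move R,goto B. Now: state=B, head=1, tape[-1..2]=0100 (head:   ^)
Step 2: in state B at pos 1, read 0 -> (B,0)->write 0,move L,goto B. Now: state=B, head=0, tape[-1..2]=0100 (head:  ^)
Step 3: in state B at pos 0, read 1 -> (B,1)->write 1,move L,goto C. Now: state=C, head=-1, tape[-2..2]=00100 (head:  ^)
Step 4: in state C at pos -1, read 0 -> (C,0)->write 1,move L,goto A. Now: state=A, head=-2, tape[-3..2]=001100 (head:  ^)
Cells containing 1 after step 4: {-1, 0} -> 2 cell(s)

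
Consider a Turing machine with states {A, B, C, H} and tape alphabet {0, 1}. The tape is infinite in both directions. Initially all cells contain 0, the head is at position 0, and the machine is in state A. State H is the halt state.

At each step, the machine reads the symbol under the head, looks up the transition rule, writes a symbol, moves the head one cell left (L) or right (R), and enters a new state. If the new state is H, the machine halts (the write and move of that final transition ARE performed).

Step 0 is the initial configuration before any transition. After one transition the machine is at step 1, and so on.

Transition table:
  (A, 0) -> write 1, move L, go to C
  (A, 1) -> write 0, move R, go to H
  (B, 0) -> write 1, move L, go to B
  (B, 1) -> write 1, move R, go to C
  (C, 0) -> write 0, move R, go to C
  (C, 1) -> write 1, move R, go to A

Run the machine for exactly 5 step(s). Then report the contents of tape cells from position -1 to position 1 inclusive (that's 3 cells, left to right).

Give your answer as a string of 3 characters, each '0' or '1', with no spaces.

Step 1: in state A at pos 0, read 0 -> (A,0)->write 1,move L,goto C. Now: state=C, head=-1, tape[-2..1]=0010 (head:  ^)
Step 2: in state C at pos -1, read 0 -> (C,0)->write 0,move R,goto C. Now: state=C, head=0, tape[-2..1]=0010 (head:   ^)
Step 3: in state C at pos 0, read 1 -> (C,1)->write 1,move R,goto A. Now: state=A, head=1, tape[-2..2]=00100 (head:    ^)
Step 4: in state A at pos 1, read 0 -> (A,0)->write 1,move L,goto C. Now: state=C, head=0, tape[-2..2]=00110 (head:   ^)
Step 5: in state C at pos 0, read 1 -> (C,1)->write 1,move R,goto A. Now: state=A, head=1, tape[-2..2]=00110 (head:    ^)

Answer: 011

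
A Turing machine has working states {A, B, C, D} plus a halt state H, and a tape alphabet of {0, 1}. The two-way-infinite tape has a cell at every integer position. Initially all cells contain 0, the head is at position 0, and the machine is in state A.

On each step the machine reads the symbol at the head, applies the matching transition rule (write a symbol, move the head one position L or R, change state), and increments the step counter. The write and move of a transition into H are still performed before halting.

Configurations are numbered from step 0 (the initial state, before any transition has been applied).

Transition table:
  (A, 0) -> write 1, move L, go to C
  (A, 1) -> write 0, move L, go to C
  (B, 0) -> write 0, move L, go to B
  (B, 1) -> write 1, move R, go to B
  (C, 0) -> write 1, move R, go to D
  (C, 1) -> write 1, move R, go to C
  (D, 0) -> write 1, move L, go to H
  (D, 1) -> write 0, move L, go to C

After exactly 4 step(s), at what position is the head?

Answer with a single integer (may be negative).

Answer: 0

Derivation:
Step 1: in state A at pos 0, read 0 -> (A,0)->write 1,move L,goto C. Now: state=C, head=-1, tape[-2..1]=0010 (head:  ^)
Step 2: in state C at pos -1, read 0 -> (C,0)->write 1,move R,goto D. Now: state=D, head=0, tape[-2..1]=0110 (head:   ^)
Step 3: in state D at pos 0, read 1 -> (D,1)->write 0,move L,goto C. Now: state=C, head=-1, tape[-2..1]=0100 (head:  ^)
Step 4: in state C at pos -1, read 1 -> (C,1)->write 1,move R,goto C. Now: state=C, head=0, tape[-2..1]=0100 (head:   ^)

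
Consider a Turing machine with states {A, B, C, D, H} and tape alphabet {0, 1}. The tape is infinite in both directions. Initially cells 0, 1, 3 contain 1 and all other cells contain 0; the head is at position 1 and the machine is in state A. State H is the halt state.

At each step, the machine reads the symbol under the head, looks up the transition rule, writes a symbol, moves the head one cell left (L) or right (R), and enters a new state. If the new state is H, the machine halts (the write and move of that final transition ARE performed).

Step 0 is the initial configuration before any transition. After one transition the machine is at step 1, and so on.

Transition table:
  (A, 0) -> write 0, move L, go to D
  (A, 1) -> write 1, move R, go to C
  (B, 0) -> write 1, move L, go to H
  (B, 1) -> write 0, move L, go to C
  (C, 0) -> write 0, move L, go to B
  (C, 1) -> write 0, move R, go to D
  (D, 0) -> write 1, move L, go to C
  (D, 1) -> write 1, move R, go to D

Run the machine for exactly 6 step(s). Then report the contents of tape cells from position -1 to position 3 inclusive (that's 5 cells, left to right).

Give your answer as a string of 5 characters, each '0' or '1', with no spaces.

Step 1: in state A at pos 1, read 1 -> (A,1)->write 1,move R,goto C. Now: state=C, head=2, tape[-1..4]=011010 (head:    ^)
Step 2: in state C at pos 2, read 0 -> (C,0)->write 0,move L,goto B. Now: state=B, head=1, tape[-1..4]=011010 (head:   ^)
Step 3: in state B at pos 1, read 1 -> (B,1)->write 0,move L,goto C. Now: state=C, head=0, tape[-1..4]=010010 (head:  ^)
Step 4: in state C at pos 0, read 1 -> (C,1)->write 0,move R,goto D. Now: state=D, head=1, tape[-1..4]=000010 (head:   ^)
Step 5: in state D at pos 1, read 0 -> (D,0)->write 1,move L,goto C. Now: state=C, head=0, tape[-1..4]=001010 (head:  ^)
Step 6: in state C at pos 0, read 0 -> (C,0)->write 0,move L,goto B. Now: state=B, head=-1, tape[-2..4]=0001010 (head:  ^)

Answer: 00101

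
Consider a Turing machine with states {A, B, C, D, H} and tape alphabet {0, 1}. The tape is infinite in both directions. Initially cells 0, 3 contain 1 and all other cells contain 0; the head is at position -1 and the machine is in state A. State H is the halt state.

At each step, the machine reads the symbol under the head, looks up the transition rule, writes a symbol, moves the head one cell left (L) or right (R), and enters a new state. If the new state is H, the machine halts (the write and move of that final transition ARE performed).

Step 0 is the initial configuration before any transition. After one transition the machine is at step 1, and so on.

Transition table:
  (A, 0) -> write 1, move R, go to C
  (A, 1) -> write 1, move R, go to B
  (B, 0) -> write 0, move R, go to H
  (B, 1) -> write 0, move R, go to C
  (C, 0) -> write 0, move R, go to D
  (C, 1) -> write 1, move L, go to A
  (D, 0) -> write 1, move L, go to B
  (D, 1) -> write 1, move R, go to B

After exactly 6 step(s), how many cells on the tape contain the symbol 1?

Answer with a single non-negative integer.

Answer: 3

Derivation:
Step 1: in state A at pos -1, read 0 -> (A,0)->write 1,move R,goto C. Now: state=C, head=0, tape[-2..4]=0110010 (head:   ^)
Step 2: in state C at pos 0, read 1 -> (C,1)->write 1,move L,goto A. Now: state=A, head=-1, tape[-2..4]=0110010 (head:  ^)
Step 3: in state A at pos -1, read 1 -> (A,1)->write 1,move R,goto B. Now: state=B, head=0, tape[-2..4]=0110010 (head:   ^)
Step 4: in state B at pos 0, read 1 -> (B,1)->write 0,move R,goto C. Now: state=C, head=1, tape[-2..4]=0100010 (head:    ^)
Step 5: in state C at pos 1, read 0 -> (C,0)->write 0,move R,goto D. Now: state=D, head=2, tape[-2..4]=0100010 (head:     ^)
Step 6: in state D at pos 2, read 0 -> (D,0)->write 1,move L,goto B. Now: state=B, head=1, tape[-2..4]=0100110 (head:    ^)
Cells containing 1 after step 6: {-1, 2, 3} -> 3 cell(s)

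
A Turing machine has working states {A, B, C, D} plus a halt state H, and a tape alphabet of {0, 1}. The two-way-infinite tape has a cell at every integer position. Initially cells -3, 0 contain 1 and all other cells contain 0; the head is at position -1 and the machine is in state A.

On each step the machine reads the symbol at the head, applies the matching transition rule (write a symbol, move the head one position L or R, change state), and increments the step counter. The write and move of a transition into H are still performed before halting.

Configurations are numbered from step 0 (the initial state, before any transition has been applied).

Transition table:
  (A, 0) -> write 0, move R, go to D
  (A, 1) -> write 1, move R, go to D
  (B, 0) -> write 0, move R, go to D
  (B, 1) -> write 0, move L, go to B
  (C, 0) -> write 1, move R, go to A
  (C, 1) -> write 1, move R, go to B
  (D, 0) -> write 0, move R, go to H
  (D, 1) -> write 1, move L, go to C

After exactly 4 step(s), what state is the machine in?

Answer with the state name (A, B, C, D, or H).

Step 1: in state A at pos -1, read 0 -> (A,0)->write 0,move R,goto D. Now: state=D, head=0, tape[-4..1]=010010 (head:     ^)
Step 2: in state D at pos 0, read 1 -> (D,1)->write 1,move L,goto C. Now: state=C, head=-1, tape[-4..1]=010010 (head:    ^)
Step 3: in state C at pos -1, read 0 -> (C,0)->write 1,move R,goto A. Now: state=A, head=0, tape[-4..1]=010110 (head:     ^)
Step 4: in state A at pos 0, read 1 -> (A,1)->write 1,move R,goto D. Now: state=D, head=1, tape[-4..2]=0101100 (head:      ^)

Answer: D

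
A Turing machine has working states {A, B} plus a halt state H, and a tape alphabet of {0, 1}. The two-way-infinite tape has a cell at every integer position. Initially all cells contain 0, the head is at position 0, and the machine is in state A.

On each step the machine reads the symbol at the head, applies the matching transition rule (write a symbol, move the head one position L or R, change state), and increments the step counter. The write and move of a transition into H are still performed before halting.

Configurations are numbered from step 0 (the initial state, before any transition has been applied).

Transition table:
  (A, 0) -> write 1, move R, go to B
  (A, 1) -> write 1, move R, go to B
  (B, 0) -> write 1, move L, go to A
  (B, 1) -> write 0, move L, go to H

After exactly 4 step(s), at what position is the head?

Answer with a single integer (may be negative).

Answer: 0

Derivation:
Step 1: in state A at pos 0, read 0 -> (A,0)->write 1,move R,goto B. Now: state=B, head=1, tape[-1..2]=0100 (head:   ^)
Step 2: in state B at pos 1, read 0 -> (B,0)->write 1,move L,goto A. Now: state=A, head=0, tape[-1..2]=0110 (head:  ^)
Step 3: in state A at pos 0, read 1 -> (A,1)->write 1,move R,goto B. Now: state=B, head=1, tape[-1..2]=0110 (head:   ^)
Step 4: in state B at pos 1, read 1 -> (B,1)->write 0,move L,goto H. Now: state=H, head=0, tape[-1..2]=0100 (head:  ^)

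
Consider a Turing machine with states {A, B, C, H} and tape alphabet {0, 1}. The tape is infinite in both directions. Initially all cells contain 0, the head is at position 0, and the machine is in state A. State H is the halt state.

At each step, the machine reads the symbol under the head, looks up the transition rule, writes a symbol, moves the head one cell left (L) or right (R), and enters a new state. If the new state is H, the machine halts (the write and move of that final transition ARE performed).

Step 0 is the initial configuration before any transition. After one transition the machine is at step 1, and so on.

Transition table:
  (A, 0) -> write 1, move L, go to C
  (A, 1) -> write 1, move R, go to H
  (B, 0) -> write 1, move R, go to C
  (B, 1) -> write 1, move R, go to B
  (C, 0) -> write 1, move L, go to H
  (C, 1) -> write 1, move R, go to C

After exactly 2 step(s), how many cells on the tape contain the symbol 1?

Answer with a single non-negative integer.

Step 1: in state A at pos 0, read 0 -> (A,0)->write 1,move L,goto C. Now: state=C, head=-1, tape[-2..1]=0010 (head:  ^)
Step 2: in state C at pos -1, read 0 -> (C,0)->write 1,move L,goto H. Now: state=H, head=-2, tape[-3..1]=00110 (head:  ^)
Cells containing 1 after step 2: {-1, 0} -> 2 cell(s)

Answer: 2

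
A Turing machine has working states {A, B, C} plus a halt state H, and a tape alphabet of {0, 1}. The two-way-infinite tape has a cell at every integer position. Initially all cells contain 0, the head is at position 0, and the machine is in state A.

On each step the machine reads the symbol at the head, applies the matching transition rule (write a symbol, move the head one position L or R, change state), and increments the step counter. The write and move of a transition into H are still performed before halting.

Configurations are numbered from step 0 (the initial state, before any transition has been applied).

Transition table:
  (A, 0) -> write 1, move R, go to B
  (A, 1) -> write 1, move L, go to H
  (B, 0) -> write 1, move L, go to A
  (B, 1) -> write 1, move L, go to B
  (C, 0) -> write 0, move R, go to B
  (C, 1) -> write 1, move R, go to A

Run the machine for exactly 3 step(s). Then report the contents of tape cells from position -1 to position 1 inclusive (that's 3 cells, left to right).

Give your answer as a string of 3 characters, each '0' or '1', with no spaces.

Answer: 011

Derivation:
Step 1: in state A at pos 0, read 0 -> (A,0)->write 1,move R,goto B. Now: state=B, head=1, tape[-1..2]=0100 (head:   ^)
Step 2: in state B at pos 1, read 0 -> (B,0)->write 1,move L,goto A. Now: state=A, head=0, tape[-1..2]=0110 (head:  ^)
Step 3: in state A at pos 0, read 1 -> (A,1)->write 1,move L,goto H. Now: state=H, head=-1, tape[-2..2]=00110 (head:  ^)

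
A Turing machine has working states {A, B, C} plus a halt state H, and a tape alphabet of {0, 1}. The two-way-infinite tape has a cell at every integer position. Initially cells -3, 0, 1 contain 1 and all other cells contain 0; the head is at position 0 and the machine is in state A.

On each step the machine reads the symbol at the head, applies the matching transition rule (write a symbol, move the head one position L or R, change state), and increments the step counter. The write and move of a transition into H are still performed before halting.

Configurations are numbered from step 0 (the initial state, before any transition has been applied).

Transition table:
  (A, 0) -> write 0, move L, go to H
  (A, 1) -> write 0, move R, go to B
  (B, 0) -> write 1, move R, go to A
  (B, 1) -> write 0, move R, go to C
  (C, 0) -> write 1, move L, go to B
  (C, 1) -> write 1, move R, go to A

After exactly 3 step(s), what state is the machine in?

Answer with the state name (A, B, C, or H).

Step 1: in state A at pos 0, read 1 -> (A,1)->write 0,move R,goto B. Now: state=B, head=1, tape[-4..2]=0100010 (head:      ^)
Step 2: in state B at pos 1, read 1 -> (B,1)->write 0,move R,goto C. Now: state=C, head=2, tape[-4..3]=01000000 (head:       ^)
Step 3: in state C at pos 2, read 0 -> (C,0)->write 1,move L,goto B. Now: state=B, head=1, tape[-4..3]=01000010 (head:      ^)

Answer: B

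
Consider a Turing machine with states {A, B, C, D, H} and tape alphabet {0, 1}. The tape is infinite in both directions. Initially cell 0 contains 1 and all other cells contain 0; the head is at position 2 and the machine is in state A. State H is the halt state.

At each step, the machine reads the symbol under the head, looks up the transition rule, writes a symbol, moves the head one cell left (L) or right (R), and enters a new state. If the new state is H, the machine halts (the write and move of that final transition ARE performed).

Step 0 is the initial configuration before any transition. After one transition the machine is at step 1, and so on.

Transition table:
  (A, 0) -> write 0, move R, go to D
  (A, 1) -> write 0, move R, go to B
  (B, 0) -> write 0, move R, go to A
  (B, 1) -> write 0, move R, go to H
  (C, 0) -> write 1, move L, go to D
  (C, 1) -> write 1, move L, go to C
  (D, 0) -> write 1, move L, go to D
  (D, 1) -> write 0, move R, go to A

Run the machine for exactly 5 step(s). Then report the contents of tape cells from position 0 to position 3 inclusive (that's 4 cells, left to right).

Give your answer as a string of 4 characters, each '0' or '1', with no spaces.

Step 1: in state A at pos 2, read 0 -> (A,0)->write 0,move R,goto D. Now: state=D, head=3, tape[-1..4]=010000 (head:     ^)
Step 2: in state D at pos 3, read 0 -> (D,0)->write 1,move L,goto D. Now: state=D, head=2, tape[-1..4]=010010 (head:    ^)
Step 3: in state D at pos 2, read 0 -> (D,0)->write 1,move L,goto D. Now: state=D, head=1, tape[-1..4]=010110 (head:   ^)
Step 4: in state D at pos 1, read 0 -> (D,0)->write 1,move L,goto D. Now: state=D, head=0, tape[-1..4]=011110 (head:  ^)
Step 5: in state D at pos 0, read 1 -> (D,1)->write 0,move R,goto A. Now: state=A, head=1, tape[-1..4]=001110 (head:   ^)

Answer: 0111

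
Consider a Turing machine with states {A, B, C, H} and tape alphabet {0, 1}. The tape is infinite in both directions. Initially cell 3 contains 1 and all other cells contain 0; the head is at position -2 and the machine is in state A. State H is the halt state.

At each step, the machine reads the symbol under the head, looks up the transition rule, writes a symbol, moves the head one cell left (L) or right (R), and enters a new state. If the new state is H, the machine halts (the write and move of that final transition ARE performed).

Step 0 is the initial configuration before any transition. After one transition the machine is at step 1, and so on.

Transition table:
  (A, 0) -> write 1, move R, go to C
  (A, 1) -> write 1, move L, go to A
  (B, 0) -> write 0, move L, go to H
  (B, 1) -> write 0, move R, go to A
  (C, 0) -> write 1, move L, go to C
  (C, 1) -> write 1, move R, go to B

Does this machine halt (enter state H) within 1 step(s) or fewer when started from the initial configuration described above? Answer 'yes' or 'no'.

Answer: no

Derivation:
Step 1: in state A at pos -2, read 0 -> (A,0)->write 1,move R,goto C. Now: state=C, head=-1, tape[-3..4]=01000010 (head:   ^)
After 1 step(s): state = C (not H) -> not halted within 1 -> no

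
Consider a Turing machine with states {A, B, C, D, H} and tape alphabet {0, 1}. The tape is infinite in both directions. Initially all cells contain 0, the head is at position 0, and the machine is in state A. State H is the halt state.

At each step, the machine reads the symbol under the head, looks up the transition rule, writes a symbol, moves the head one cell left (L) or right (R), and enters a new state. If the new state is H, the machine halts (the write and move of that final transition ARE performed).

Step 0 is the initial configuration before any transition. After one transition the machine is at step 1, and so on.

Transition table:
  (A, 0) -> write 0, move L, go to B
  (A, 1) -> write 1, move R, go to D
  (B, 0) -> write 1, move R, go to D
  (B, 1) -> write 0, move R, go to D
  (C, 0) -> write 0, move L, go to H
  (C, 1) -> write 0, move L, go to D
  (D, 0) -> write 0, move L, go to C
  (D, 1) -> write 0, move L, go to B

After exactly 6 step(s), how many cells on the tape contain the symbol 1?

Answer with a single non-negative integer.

Answer: 0

Derivation:
Step 1: in state A at pos 0, read 0 -> (A,0)->write 0,move L,goto B. Now: state=B, head=-1, tape[-2..1]=0000 (head:  ^)
Step 2: in state B at pos -1, read 0 -> (B,0)->write 1,move R,goto D. Now: state=D, head=0, tape[-2..1]=0100 (head:   ^)
Step 3: in state D at pos 0, read 0 -> (D,0)->write 0,move L,goto C. Now: state=C, head=-1, tape[-2..1]=0100 (head:  ^)
Step 4: in state C at pos -1, read 1 -> (C,1)->write 0,move L,goto D. Now: state=D, head=-2, tape[-3..1]=00000 (head:  ^)
Step 5: in state D at pos -2, read 0 -> (D,0)->write 0,move L,goto C. Now: state=C, head=-3, tape[-4..1]=000000 (head:  ^)
Step 6: in state C at pos -3, read 0 -> (C,0)->write 0,move L,goto H. Now: state=H, head=-4, tape[-5..1]=0000000 (head:  ^)
No cell contains 1 after step 6 -> 0 cell(s)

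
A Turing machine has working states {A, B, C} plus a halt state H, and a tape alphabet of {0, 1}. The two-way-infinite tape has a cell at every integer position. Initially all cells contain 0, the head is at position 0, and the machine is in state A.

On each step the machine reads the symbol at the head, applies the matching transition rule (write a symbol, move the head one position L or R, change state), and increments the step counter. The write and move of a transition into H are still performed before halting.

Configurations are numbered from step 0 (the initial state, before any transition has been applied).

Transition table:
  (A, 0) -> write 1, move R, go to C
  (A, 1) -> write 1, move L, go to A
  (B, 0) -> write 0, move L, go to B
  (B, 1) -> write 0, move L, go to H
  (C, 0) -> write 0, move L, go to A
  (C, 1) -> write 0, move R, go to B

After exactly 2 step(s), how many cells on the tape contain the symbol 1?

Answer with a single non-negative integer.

Answer: 1

Derivation:
Step 1: in state A at pos 0, read 0 -> (A,0)->write 1,move R,goto C. Now: state=C, head=1, tape[-1..2]=0100 (head:   ^)
Step 2: in state C at pos 1, read 0 -> (C,0)->write 0,move L,goto A. Now: state=A, head=0, tape[-1..2]=0100 (head:  ^)
Cells containing 1 after step 2: {0} -> 1 cell(s)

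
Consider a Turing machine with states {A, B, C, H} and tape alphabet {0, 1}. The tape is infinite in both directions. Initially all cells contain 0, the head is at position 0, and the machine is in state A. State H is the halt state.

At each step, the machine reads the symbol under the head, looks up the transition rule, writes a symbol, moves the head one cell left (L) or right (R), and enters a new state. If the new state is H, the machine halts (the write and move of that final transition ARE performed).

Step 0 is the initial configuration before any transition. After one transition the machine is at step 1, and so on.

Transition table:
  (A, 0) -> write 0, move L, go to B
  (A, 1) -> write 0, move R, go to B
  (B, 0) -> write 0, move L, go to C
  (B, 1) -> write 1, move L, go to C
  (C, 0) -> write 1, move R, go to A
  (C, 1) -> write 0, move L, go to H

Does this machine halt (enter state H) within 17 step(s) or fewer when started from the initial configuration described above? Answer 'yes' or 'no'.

Answer: yes

Derivation:
Step 1: in state A at pos 0, read 0 -> (A,0)->write 0,move L,goto B. Now: state=B, head=-1, tape[-2..1]=0000 (head:  ^)
Step 2: in state B at pos -1, read 0 -> (B,0)->write 0,move L,goto C. Now: state=C, head=-2, tape[-3..1]=00000 (head:  ^)
Step 3: in state C at pos -2, read 0 -> (C,0)->write 1,move R,goto A. Now: state=A, head=-1, tape[-3..1]=01000 (head:   ^)
Step 4: in state A at pos -1, read 0 -> (A,0)->write 0,move L,goto B. Now: state=B, head=-2, tape[-3..1]=01000 (head:  ^)
Step 5: in state B at pos -2, read 1 -> (B,1)->write 1,move L,goto C. Now: state=C, head=-3, tape[-4..1]=001000 (head:  ^)
Step 6: in state C at pos -3, read 0 -> (C,0)->write 1,move R,goto A. Now: state=A, head=-2, tape[-4..1]=011000 (head:   ^)
Step 7: in state A at pos -2, read 1 -> (A,1)->write 0,move R,goto B. Now: state=B, head=-1, tape[-4..1]=010000 (head:    ^)
Step 8: in state B at pos -1, read 0 -> (B,0)->write 0,move L,goto C. Now: state=C, head=-2, tape[-4..1]=010000 (head:   ^)
Step 9: in state C at pos -2, read 0 -> (C,0)->write 1,move R,goto A. Now: state=A, head=-1, tape[-4..1]=011000 (head:    ^)
Step 10: in state A at pos -1, read 0 -> (A,0)->write 0,move L,goto B. Now: state=B, head=-2, tape[-4..1]=011000 (head:   ^)
Step 11: in state B at pos -2, read 1 -> (B,1)->write 1,move L,goto C. Now: state=C, head=-3, tape[-4..1]=011000 (head:  ^)
Step 12: in state C at pos -3, read 1 -> (C,1)->write 0,move L,goto H. Now: state=H, head=-4, tape[-5..1]=0001000 (head:  ^)
State H reached at step 12; 12 <= 17 -> yes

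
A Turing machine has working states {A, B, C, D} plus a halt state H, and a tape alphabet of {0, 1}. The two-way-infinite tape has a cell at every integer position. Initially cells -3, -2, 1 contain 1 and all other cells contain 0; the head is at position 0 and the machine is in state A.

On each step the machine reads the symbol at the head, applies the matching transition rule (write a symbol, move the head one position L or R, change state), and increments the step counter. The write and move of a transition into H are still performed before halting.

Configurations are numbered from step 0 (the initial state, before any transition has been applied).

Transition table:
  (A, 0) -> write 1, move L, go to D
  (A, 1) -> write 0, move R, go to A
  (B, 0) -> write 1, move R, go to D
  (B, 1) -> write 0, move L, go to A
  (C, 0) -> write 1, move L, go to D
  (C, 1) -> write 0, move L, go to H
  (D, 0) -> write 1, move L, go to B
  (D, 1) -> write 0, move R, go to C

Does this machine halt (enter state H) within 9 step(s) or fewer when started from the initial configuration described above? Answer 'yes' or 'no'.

Answer: yes

Derivation:
Step 1: in state A at pos 0, read 0 -> (A,0)->write 1,move L,goto D. Now: state=D, head=-1, tape[-4..2]=0110110 (head:    ^)
Step 2: in state D at pos -1, read 0 -> (D,0)->write 1,move L,goto B. Now: state=B, head=-2, tape[-4..2]=0111110 (head:   ^)
Step 3: in state B at pos -2, read 1 -> (B,1)->write 0,move L,goto A. Now: state=A, head=-3, tape[-4..2]=0101110 (head:  ^)
Step 4: in state A at pos -3, read 1 -> (A,1)->write 0,move R,goto A. Now: state=A, head=-2, tape[-4..2]=0001110 (head:   ^)
Step 5: in state A at pos -2, read 0 -> (A,0)->write 1,move L,goto D. Now: state=D, head=-3, tape[-4..2]=0011110 (head:  ^)
Step 6: in state D at pos -3, read 0 -> (D,0)->write 1,move L,goto B. Now: state=B, head=-4, tape[-5..2]=00111110 (head:  ^)
Step 7: in state B at pos -4, read 0 -> (B,0)->write 1,move R,goto D. Now: state=D, head=-3, tape[-5..2]=01111110 (head:   ^)
Step 8: in state D at pos -3, read 1 -> (D,1)->write 0,move R,goto C. Now: state=C, head=-2, tape[-5..2]=01011110 (head:    ^)
Step 9: in state C at pos -2, read 1 -> (C,1)->write 0,move L,goto H. Now: state=H, head=-3, tape[-5..2]=01001110 (head:   ^)
State H reached at step 9; 9 <= 9 -> yes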